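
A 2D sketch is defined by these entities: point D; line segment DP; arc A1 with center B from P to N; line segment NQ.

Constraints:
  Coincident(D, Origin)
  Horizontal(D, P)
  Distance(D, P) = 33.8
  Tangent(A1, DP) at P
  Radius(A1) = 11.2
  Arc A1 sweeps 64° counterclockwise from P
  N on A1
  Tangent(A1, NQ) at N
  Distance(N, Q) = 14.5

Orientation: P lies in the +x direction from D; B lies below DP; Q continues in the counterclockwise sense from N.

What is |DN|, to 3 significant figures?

24.6

D is at the origin; D and P share the same y with |DP| = 33.8 and P on the +x side, so P = (33.8, 0.00). The tangent condition forces BP to be normal to DP, so B = P + (0, -11.2) = (33.8, -11.2). On A1, P sits at bearing 90° from B; a 64° counterclockwise sweep puts N at bearing 154°, so N = B + 11.2·(cos 154°, sin 154°) = (23.7, -6.29). Then |DN| = |N − D| = 24.6.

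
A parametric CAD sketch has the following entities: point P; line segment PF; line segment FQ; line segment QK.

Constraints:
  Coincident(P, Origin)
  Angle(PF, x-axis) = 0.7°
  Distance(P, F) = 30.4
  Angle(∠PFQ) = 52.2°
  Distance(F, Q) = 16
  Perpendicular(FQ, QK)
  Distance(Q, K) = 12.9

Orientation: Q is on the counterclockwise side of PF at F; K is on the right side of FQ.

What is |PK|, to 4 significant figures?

37.01

∠PFQ = 52.2°, so FQ runs at 0.7° + (180° − 52.2°) = 128.5° from the x-axis; with |FQ| = 16.0, Q = F + 16.0·(cos 128.5°, sin 128.5°) = (20.44, 12.89). The perpendicularity gives QK at right angles to FQ; with |QK| = 12.9 on the right of FQ, K = Q + 12.9·(0.7826, 0.6225) = (30.53, 20.92). Then |PK| = |K − P| = 37.01.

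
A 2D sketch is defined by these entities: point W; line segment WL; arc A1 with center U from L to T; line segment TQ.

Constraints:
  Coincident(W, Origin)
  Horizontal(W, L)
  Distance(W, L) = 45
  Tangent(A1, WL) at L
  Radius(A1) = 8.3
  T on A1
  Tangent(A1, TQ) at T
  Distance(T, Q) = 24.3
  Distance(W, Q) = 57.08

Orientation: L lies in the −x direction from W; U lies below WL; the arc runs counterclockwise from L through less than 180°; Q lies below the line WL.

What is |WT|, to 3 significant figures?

54.0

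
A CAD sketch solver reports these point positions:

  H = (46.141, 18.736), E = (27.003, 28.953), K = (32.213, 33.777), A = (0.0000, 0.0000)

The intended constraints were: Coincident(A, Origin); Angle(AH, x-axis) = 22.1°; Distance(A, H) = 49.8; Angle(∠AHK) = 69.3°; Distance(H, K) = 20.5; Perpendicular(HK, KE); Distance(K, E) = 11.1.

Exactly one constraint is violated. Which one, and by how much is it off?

Distance(K, E) = 11.1 — off by 4.00.

A = (0.00, 0.00) ✓; AH at 22.10° ✓; |AH| = 49.80 ✓; ∠AHK = 69.30° ✓; |HK| = 20.50 ✓; ∠(HK, KE) = 90.00° ✓; |KE| = 7.100 ✗.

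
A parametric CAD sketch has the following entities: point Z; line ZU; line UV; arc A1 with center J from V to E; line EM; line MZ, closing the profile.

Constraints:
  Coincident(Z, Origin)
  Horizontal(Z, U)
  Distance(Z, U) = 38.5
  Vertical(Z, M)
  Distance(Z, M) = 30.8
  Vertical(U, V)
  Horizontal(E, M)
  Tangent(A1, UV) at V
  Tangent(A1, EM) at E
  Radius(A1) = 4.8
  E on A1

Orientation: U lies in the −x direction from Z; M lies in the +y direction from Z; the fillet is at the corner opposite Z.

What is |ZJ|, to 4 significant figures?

42.56

ZM is vertical with |ZM| = 30.8 and M on the +y side, so M = (0.000, 30.80). The virtual corner opposite Z is at (-38.50, 30.80). Tangency of A1 to UV means the radius JV is perpendicular to UV and since A1 is tangent to EM there, JE ⟂ EM, with radius 4.8, so the center J sits 4.8 in from both sides at J = (-33.70, 26.00). Then |ZJ| = |J − Z| = 42.56.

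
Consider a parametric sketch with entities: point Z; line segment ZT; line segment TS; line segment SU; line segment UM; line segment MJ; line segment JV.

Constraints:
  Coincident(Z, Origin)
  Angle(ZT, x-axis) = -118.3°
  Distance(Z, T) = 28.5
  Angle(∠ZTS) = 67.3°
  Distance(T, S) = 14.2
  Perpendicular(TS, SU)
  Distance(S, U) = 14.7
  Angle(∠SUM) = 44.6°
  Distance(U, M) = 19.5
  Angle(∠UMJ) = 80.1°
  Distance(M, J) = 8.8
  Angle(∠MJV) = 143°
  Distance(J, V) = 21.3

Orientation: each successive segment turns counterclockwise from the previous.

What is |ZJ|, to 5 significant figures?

30.660

Z is at the origin; ZT runs at -118.3° with length 28.5, so T = (-13.512, -25.094). ∠ZTS = 67.3° gives TS at -5.6000° from the x-axis; with |TS| = 14.2, S = (0.62072, -26.479). TS is perpendicular to SU, so SU runs at 84.400°; with |SU| = 14.7, U = (2.0552, -11.849). ∠SUM = 44.6° gives UM at -140.20° from the x-axis; with |UM| = 19.5, M = (-12.926, -24.332). ∠UMJ = 80.1° gives MJ at -40.300° from the x-axis; with |MJ| = 8.8, J = (-6.2149, -30.023). Then |ZJ| = |J − Z| = 30.660.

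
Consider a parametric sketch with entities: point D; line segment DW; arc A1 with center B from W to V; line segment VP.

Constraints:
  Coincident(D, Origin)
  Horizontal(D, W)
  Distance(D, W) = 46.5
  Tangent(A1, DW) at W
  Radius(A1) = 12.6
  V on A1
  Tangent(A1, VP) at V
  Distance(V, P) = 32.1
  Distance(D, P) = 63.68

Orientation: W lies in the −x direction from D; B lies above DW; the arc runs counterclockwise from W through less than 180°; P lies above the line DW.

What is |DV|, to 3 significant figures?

37.9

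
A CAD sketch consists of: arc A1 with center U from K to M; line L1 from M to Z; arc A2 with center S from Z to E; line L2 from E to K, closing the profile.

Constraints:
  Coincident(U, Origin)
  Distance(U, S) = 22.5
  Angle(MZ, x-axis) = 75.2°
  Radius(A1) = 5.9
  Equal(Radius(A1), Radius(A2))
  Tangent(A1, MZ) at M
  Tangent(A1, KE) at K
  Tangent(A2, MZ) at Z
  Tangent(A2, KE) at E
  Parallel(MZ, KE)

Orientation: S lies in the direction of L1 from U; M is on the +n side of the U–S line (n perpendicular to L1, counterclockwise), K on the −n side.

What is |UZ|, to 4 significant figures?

23.26

The slot axis is L1's direction at 75.2°, so u = (cos 75.2°, sin 75.2°) = (0.2554, 0.9668) and n = (−sin 75.2°, cos 75.2°) = (-0.9668, 0.2554). U is at the origin and S lies 22.5 along u from U, so S = 22.5·u = (5.748, 21.75). Tangency of A1 to both parallel lines with radius 5.9 puts M and K at U ± 5.9·n: M = (-5.704, 1.507), K = (5.704, -1.507). Equal radii place Z and E the same way about S: Z = S + 5.9·n = (0.04327, 23.26), E = S − 5.9·n = (11.45, 20.25). Then |UZ| = |Z − U| = 23.26.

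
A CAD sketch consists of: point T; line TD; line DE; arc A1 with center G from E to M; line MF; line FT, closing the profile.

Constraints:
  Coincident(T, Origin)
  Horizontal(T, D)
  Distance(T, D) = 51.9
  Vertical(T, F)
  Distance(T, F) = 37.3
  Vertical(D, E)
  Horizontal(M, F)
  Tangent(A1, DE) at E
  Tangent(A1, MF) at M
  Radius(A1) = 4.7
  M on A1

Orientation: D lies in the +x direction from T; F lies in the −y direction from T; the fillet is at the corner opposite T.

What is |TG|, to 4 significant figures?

57.36

T is at the origin; T and D share the same y with |TD| = 51.9 and D on the +x side, so D = (51.90, 0.000). TF is vertical with |TF| = 37.3 and F on the −y side, so F = (0.000, -37.30). The virtual corner opposite T is at (51.90, -37.30). Since A1 is tangent to DE there, GE ⟂ DE and A1 meets MF tangentially, so GM is at right angles to MF, with radius 4.7, so the center G sits 4.7 in from both sides at G = (47.20, -32.60). Then |TG| = |G − T| = 57.36.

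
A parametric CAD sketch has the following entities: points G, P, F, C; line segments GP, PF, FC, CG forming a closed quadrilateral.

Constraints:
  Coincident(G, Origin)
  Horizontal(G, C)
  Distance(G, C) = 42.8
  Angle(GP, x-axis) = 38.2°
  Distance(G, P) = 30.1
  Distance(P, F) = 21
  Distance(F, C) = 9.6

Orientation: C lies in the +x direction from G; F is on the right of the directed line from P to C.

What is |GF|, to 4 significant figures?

33.20

Checks: |PF| = 21.00 ✓; |FC| = 9.600 ✓.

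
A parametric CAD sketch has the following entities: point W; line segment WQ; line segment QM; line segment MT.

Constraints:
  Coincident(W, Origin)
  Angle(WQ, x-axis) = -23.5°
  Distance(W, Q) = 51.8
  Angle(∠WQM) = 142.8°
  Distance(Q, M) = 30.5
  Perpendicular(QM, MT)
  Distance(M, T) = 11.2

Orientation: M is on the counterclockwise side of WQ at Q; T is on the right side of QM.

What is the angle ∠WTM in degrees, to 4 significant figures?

59.35°

∠WQM = 142.8°, so QM runs at -23.5° + (180° − 142.8°) = 13.70° from the x-axis; with |QM| = 30.5, M = Q + 30.5·(cos 13.70°, sin 13.70°) = (77.14, -13.43). QM is perpendicular to MT; with |MT| = 11.2 on the right of QM, T = M + 11.2·(0.2368, -0.9715) = (79.79, -24.31). Then cos ∠WTM = TW·TM / (|TW||TM|), giving 59.35°.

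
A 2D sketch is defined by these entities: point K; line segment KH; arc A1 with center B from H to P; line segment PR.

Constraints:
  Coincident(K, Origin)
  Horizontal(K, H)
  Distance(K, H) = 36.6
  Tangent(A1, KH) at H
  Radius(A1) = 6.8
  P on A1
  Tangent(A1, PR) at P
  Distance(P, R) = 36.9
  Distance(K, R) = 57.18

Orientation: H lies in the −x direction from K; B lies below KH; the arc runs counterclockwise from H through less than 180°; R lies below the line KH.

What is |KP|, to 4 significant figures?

44.03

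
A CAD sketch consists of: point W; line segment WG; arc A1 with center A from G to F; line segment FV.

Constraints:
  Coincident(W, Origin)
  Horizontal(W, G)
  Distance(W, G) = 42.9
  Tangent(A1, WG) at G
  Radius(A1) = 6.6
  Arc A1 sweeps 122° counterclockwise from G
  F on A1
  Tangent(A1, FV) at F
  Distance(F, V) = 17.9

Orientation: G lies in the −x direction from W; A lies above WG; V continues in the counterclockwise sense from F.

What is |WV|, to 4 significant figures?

53.18

W is at the origin; W and G share the same y with |WG| = 42.9 and G on the −x side, so G = (-42.90, 0.000). A1 meets WG tangentially, so AG is at right angles to WG, so A = G + (0, 6.6) = (-42.90, 6.600). On A1, G sits at bearing -90° from A; a 122° counterclockwise sweep puts F at bearing 32°, so F = A + 6.6·(cos 32°, sin 32°) = (-37.30, 10.10). Tangency of A1 to FV means the radius AF is perpendicular to FV, so FV runs along (−sin 32°, cos 32°); with |FV| = 17.9, V = (-46.79, 25.28). Then |WV| = |V − W| = 53.18.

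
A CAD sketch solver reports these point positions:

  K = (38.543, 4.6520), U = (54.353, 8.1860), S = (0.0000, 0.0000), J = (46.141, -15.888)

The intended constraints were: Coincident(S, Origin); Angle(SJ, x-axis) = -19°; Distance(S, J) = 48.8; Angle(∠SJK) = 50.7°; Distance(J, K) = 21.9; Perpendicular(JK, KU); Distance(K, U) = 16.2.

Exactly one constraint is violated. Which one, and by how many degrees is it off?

Perpendicular(JK, KU) — off by 7.70°.

S = (0.00, 0.00) ✓; SJ at -19.00° ✓; |SJ| = 48.80 ✓; ∠SJK = 50.70° ✓; |JK| = 21.90 ✓; ∠(JK, KU) = 97.70° ✗; |KU| = 16.20 ✓.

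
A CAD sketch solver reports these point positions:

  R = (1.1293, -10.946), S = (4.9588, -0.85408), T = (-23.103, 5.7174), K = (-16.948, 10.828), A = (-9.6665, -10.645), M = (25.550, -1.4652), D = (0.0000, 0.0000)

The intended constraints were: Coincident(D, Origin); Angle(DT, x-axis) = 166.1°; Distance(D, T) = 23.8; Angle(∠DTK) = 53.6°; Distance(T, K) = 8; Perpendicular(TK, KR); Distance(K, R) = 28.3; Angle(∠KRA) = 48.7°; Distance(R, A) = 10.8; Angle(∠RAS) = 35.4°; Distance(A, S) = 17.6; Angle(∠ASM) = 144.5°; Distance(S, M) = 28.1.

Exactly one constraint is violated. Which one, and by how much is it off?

Distance(S, M) = 28.1 — off by 7.50.

D = (0.00, 0.00) ✓; DT at 166.1° ✓; |DT| = 23.80 ✓; ∠DTK = 53.60° ✓; |TK| = 8.000 ✓; ∠(TK, KR) = 90.00° ✓; |KR| = 28.30 ✓; ∠KRA = 48.70° ✓; |RA| = 10.80 ✓; ∠RAS = 35.40° ✓; |AS| = 17.60 ✓; ∠ASM = 144.5° ✓; |SM| = 20.60 ✗.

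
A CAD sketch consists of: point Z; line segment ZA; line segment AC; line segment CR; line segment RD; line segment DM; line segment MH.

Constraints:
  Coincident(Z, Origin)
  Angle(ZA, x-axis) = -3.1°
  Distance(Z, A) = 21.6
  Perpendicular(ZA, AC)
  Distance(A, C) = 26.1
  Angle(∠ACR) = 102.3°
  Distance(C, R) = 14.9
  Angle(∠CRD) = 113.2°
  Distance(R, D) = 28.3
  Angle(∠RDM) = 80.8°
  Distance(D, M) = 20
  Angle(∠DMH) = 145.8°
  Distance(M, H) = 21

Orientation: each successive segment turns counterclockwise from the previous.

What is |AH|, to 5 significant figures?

7.7429

∠RDM = 80.8° gives DM at -29.400° from the x-axis; with |DM| = 20.0, M = (8.3833, -3.0846). ∠DMH = 145.8° gives MH at 4.8000° from the x-axis; with |MH| = 21.0, H = (29.310, -1.3274). Then |AH| = |H − A| = 7.7429.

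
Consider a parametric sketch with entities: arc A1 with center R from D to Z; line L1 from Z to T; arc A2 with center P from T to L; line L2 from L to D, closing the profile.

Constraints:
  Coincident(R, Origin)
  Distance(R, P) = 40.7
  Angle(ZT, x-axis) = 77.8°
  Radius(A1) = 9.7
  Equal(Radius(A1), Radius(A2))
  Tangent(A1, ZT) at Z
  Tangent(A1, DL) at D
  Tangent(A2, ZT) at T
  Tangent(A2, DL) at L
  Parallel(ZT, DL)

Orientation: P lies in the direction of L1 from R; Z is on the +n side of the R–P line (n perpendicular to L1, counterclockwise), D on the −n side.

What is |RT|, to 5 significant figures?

41.840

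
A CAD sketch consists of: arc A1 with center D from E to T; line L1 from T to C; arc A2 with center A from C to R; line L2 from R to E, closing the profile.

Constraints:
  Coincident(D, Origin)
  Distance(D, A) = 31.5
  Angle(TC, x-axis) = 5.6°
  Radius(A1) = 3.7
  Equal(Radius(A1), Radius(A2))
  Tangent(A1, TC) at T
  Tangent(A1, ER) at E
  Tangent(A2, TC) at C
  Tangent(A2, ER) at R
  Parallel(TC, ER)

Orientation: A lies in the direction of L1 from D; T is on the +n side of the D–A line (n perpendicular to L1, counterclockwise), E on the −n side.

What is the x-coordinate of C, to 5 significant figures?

30.989

Tangency of A1 to both parallel lines with radius 3.7 puts T and E at D ± 3.7·n: T = (-0.36106, 3.6823), E = (0.36106, -3.6823). Equal radii place C and R the same way about A: C = A + 3.7·n = (30.989, 6.7562), R = A − 3.7·n = (31.711, -0.60848). So C.x = 30.989.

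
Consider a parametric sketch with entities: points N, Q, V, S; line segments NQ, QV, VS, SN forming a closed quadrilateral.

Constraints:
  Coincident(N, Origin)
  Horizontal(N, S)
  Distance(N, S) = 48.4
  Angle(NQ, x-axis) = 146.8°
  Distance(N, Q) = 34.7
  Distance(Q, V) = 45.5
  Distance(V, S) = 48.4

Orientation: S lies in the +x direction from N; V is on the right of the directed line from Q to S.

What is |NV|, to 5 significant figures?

14.319

Checks: |QV| = 45.50 ✓; |VS| = 48.40 ✓.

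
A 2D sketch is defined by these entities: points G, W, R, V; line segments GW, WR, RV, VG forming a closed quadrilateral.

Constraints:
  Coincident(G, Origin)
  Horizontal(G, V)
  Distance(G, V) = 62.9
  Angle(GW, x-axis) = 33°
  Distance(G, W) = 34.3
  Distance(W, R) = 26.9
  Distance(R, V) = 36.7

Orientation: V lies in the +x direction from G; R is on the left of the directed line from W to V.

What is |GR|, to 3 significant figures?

61.2

G is at the origin; G and V share the same y with |GV| = 62.9 and V in +x, so V = (62.9, 0). GW runs at 33.0° with |GW| = 34.3, so W = (28.8, 18.7). R is determined by |WR| = 26.9 and |RV| = 36.7 together: it lies at the intersection of circle(W, 26.9) and circle(V, 36.7). With |WV| = 38.9, the foot of the radical line on WV is 11.4 from W and the perpendicular offset is √(26.9² − 11.4²) = 24.3. Taking the left-of-WV solution: R = (50.5, 34.5).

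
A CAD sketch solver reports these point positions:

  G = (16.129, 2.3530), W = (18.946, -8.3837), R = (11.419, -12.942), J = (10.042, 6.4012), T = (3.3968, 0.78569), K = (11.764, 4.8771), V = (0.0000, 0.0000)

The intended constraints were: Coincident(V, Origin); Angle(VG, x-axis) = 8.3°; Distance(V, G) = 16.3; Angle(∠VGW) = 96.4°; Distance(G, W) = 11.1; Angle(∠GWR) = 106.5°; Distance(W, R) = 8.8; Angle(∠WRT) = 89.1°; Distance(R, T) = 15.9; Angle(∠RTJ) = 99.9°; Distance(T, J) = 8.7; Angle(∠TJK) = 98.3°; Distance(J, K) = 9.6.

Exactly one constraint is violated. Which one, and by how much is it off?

Distance(J, K) = 9.6 — off by 7.30.

V = (0.00, 0.00) ✓; VG at 8.300° ✓; |VG| = 16.30 ✓; ∠VGW = 96.40° ✓; |GW| = 11.10 ✓; ∠GWR = 106.5° ✓; |WR| = 8.800 ✓; ∠WRT = 89.10° ✓; |RT| = 15.90 ✓; ∠RTJ = 99.90° ✓; |TJ| = 8.700 ✓; ∠TJK = 98.29° ✓; |JK| = 2.300 ✗.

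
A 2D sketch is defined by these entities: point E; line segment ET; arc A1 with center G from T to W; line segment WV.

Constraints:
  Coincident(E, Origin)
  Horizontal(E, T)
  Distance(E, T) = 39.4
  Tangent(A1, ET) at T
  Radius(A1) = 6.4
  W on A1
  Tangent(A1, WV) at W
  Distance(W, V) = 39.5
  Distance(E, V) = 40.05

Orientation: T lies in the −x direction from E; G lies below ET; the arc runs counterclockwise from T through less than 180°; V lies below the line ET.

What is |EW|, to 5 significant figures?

45.066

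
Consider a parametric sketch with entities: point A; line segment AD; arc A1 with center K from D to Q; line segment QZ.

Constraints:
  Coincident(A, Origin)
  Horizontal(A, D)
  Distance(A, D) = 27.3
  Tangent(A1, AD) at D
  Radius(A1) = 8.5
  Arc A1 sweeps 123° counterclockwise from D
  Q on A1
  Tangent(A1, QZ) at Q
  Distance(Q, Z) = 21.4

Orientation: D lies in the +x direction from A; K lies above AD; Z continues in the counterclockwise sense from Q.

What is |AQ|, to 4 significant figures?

36.85

A is at the origin; A and D share the same y with |AD| = 27.3 and D on the +x side, so D = (27.30, 0.000). The tangent condition forces KD to be normal to AD, so K = D + (0, 8.5) = (27.30, 8.500). On A1, D sits at bearing -90° from K; a 123° counterclockwise sweep puts Q at bearing 33°, so Q = K + 8.5·(cos 33°, sin 33°) = (34.43, 13.13). Then |AQ| = |Q − A| = 36.85.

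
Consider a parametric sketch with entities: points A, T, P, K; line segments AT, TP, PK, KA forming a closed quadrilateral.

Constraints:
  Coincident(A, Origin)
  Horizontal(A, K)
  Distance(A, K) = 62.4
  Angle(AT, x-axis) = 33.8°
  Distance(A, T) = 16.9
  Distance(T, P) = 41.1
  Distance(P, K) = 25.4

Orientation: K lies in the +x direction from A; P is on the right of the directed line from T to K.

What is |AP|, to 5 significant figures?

48.119

Checks: |TP| = 41.10 ✓; |PK| = 25.40 ✓.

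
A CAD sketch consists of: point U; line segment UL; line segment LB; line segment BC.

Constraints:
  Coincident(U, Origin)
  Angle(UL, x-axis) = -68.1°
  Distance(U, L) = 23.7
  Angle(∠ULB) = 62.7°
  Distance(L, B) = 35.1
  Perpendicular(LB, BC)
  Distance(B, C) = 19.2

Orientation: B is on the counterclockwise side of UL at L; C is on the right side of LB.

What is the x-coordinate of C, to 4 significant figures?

46.31

U is at the origin; UL runs at -68.1° with length 23.7, so L = 23.7·(cos -68.1°, sin -68.1°) = (8.840, -21.99). ∠ULB = 62.7°, so LB runs at -68.1° + (180° − 62.7°) = 49.20° from the x-axis; with |LB| = 35.1, B = L + 35.1·(cos 49.20°, sin 49.20°) = (31.77, 4.581). LB ⟂ BC; with |BC| = 19.2 on the right of LB, C = B + 19.2·(0.7570, -0.6534) = (46.31, -7.965). So C.x = 46.31.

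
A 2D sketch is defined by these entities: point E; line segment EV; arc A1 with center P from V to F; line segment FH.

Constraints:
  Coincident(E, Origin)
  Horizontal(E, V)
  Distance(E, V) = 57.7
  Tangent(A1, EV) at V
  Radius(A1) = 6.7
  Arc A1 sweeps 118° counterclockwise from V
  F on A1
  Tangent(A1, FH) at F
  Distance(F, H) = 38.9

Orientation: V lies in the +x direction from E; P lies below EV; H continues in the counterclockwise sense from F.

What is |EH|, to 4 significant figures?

82.82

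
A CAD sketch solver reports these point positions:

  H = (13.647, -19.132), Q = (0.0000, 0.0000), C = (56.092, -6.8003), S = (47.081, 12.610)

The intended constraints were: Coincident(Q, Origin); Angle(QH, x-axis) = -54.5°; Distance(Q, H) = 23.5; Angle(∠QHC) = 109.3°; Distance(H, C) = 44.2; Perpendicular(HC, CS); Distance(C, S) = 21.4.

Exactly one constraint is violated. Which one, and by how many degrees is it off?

Perpendicular(HC, CS) — off by 8.70°.

Q = (0.00, 0.00) ✓; QH at -54.50° ✓; |QH| = 23.50 ✓; ∠QHC = 109.3° ✓; |HC| = 44.20 ✓; ∠(HC, CS) = 98.70° ✗; |CS| = 21.40 ✓.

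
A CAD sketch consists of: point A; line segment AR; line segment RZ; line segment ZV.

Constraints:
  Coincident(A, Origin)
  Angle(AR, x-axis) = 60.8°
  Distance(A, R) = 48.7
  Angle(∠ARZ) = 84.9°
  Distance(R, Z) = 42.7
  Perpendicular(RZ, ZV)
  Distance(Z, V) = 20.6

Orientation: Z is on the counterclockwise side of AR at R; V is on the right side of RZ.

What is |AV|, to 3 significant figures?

79.0

A is at the origin; AR runs at 60.8° with length 48.7, so R = 48.7·(cos 60.8°, sin 60.8°) = (23.8, 42.5). ∠ARZ = 84.9°, so RZ runs at 60.8° + (180° − 84.9°) = 156° from the x-axis; with |RZ| = 42.7, Z = R + 42.7·(cos 156°, sin 156°) = (-15.2, 59.9). The perpendicularity gives ZV at right angles to RZ; with |ZV| = 20.6 on the right of RZ, V = Z + 20.6·(0.408, 0.913) = (-6.81, 78.8). Then |AV| = |V − A| = 79.0.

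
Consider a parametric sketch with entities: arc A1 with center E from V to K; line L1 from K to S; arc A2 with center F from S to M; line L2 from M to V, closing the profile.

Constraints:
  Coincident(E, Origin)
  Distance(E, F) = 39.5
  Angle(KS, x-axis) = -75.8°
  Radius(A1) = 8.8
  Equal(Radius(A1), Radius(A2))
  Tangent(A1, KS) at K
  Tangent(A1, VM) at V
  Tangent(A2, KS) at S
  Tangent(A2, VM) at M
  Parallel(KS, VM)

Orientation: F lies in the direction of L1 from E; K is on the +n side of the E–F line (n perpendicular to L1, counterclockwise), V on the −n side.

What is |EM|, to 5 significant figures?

40.468

The slot axis is L1's direction at -75.8°, so u = (cos -75.8°, sin -75.8°) = (0.24531, -0.96945) and n = (−sin -75.8°, cos -75.8°) = (0.96945, 0.24531). E is at the origin and F lies 39.5 along u from E, so F = 39.5·u = (9.6896, -38.293). Tangency of A1 to both parallel lines with radius 8.8 puts K and V at E ± 8.8·n: K = (8.5311, 2.1587), V = (-8.5311, -2.1587). Equal radii place S and M the same way about F: S = F + 8.8·n = (18.221, -36.134), M = F − 8.8·n = (1.1585, -40.452). Then |EM| = |M − E| = 40.468.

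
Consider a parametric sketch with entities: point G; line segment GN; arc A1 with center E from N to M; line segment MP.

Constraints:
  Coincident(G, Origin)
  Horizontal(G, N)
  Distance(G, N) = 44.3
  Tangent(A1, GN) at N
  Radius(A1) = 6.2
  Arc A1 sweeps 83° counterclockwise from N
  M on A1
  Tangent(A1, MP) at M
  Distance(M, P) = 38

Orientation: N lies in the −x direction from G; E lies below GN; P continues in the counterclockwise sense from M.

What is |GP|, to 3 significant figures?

70.0

G is at the origin; GN is horizontal with |GN| = 44.3 and N on the −x side, so N = (-44.3, 0.00). The tangent condition forces EN to be normal to GN, so E = N + (0, -6.2) = (-44.3, -6.20). On A1, N sits at bearing 90° from E; an 83° counterclockwise sweep puts M at bearing 173°, so M = E + 6.2·(cos 173°, sin 173°) = (-50.5, -5.44). The tangent condition forces EM to be normal to MP, so MP runs along (−sin 173°, cos 173°); with |MP| = 38.0, P = (-55.1, -43.2). Then |GP| = |P − G| = 70.0.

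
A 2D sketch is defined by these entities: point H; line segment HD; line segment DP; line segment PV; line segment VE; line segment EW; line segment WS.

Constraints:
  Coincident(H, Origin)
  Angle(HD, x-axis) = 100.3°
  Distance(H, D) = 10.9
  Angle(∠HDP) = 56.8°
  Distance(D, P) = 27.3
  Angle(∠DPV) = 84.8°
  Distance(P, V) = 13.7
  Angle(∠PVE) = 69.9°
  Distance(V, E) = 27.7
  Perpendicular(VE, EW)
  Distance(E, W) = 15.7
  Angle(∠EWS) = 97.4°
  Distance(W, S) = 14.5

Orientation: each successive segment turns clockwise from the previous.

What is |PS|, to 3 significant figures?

9.81

H is at the origin; HD runs at 100.3° with length 10.9, so D = (-1.95, 10.7). ∠HDP = 56.8° gives DP at -22.9° from the x-axis; with |DP| = 27.3, P = (23.2, 0.101). ∠DPV = 84.8° gives PV at -118° from the x-axis; with |PV| = 13.7, V = (16.7, -12.0). ∠PVE = 69.9° gives VE at 132° from the x-axis; with |VE| = 27.7, E = (-1.72, 8.67). VE is perpendicular to EW, so EW runs at 41.8°; with |EW| = 15.7, W = (9.99, 19.1). ∠EWS = 97.4° gives WS at -40.8° from the x-axis; with |WS| = 14.5, S = (21.0, 9.66). Then |PS| = |S − P| = 9.81.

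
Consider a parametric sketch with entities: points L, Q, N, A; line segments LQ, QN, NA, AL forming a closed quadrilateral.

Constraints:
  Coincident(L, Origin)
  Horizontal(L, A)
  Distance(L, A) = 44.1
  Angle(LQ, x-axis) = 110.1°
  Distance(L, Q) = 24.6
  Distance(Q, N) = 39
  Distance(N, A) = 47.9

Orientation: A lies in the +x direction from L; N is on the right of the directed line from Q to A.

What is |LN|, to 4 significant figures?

15.29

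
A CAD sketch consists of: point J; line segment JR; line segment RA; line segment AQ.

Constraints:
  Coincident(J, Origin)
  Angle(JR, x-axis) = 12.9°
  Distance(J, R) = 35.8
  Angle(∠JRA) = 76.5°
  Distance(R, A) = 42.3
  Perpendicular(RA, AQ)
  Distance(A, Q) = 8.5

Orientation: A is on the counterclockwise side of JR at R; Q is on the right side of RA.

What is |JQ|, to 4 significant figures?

55.03

J is at the origin; JR runs at 12.9° with length 35.8, so R = 35.8·(cos 12.9°, sin 12.9°) = (34.90, 7.992). ∠JRA = 76.5°, so RA runs at 12.9° + (180° − 76.5°) = 116.4° from the x-axis; with |RA| = 42.3, A = R + 42.3·(cos 116.4°, sin 116.4°) = (16.09, 45.88). The perpendicularity gives AQ at right angles to RA; with |AQ| = 8.5 on the right of RA, Q = A + 8.5·(0.8957, 0.4446) = (23.70, 49.66). Then |JQ| = |Q − J| = 55.03.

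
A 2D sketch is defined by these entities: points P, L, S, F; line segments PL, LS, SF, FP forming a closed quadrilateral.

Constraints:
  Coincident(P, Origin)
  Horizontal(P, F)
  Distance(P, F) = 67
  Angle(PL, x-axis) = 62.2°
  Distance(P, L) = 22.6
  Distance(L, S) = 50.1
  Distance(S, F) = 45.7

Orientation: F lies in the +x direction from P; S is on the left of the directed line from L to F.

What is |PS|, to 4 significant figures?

70.05

P is at the origin; P and F share the same y with |PF| = 67.0 and F in +x, so F = (67.0, 0). PL runs at 62.2° with |PL| = 22.6, so L = (10.54, 19.99). S is determined by |LS| = 50.1 and |SF| = 45.7 together: it lies at the intersection of circle(L, 50.1) and circle(F, 45.7). With |LF| = 59.89, the foot of the radical line on LF is 33.47 from L and the perpendicular offset is √(50.1² − 33.47²) = 37.28. Taking the left-of-LF solution: S = (54.53, 43.97).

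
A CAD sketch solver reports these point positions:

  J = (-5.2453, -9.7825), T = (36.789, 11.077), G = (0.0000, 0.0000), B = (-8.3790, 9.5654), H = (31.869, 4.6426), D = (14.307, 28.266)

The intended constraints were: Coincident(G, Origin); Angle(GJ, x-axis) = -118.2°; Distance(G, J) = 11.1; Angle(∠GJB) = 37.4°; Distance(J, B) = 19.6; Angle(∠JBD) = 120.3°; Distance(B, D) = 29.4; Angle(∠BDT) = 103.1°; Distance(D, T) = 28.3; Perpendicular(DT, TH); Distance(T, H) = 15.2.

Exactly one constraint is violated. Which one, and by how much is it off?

Distance(T, H) = 15.2 — off by 7.10.

G = (0.00, 0.00) ✓; GJ at -118.2° ✓; |GJ| = 11.10 ✓; ∠GJB = 37.40° ✓; |JB| = 19.60 ✓; ∠JBD = 120.3° ✓; |BD| = 29.40 ✓; ∠BDT = 103.1° ✓; |DT| = 28.30 ✓; ∠(DT, TH) = 90.00° ✓; |TH| = 8.100 ✗.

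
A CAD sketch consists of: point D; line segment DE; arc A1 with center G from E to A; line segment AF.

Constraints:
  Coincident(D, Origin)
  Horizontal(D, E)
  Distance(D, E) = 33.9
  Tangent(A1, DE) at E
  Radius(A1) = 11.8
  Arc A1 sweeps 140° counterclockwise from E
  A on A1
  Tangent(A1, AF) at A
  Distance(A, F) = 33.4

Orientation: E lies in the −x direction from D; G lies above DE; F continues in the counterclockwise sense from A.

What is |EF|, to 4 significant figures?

45.98

On A1, E sits at bearing -90° from G; a 140° counterclockwise sweep puts A at bearing 50°, so A = G + 11.8·(cos 50°, sin 50°) = (-26.32, 20.84). Since A1 is tangent to AF there, GA ⟂ AF, so AF runs along (−sin 50°, cos 50°); with |AF| = 33.4, F = (-51.90, 42.31). Then |EF| = |F − E| = 45.98.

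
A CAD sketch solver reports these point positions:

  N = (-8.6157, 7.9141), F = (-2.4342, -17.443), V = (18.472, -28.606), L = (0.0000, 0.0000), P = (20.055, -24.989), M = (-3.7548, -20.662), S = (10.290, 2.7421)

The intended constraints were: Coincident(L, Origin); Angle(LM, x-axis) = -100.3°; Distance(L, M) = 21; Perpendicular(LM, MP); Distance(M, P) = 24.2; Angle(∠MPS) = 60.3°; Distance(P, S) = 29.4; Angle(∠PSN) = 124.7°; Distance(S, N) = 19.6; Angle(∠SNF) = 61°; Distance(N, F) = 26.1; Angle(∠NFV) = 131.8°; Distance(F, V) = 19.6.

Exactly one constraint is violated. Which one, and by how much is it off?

Distance(F, V) = 19.6 — off by 4.10.

L = (0.00, 0.00) ✓; LM at -100.3° ✓; |LM| = 21.00 ✓; ∠(LM, MP) = 90.00° ✓; |MP| = 24.20 ✓; ∠MPS = 60.30° ✓; |PS| = 29.40 ✓; ∠PSN = 124.7° ✓; |SN| = 19.60 ✓; ∠SNF = 61.00° ✓; |NF| = 26.10 ✓; ∠NFV = 131.8° ✓; |FV| = 23.70 ✗.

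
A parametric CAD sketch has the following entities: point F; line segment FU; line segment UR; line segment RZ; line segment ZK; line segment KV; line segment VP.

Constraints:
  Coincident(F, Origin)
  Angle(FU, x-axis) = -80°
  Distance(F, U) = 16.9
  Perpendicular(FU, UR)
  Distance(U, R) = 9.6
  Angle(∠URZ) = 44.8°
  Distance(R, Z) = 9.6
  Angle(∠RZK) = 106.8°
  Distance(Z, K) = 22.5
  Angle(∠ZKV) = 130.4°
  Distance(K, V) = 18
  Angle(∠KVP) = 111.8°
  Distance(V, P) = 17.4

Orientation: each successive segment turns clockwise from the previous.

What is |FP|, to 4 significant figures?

48.53

F is at the origin; FU runs at -80.0° with length 16.9, so U = (2.935, -16.64). FU ⟂ UR, so UR runs at -170.0°; with |UR| = 9.6, R = (-6.520, -18.31). ∠URZ = 44.8° gives RZ at 54.80° from the x-axis; with |RZ| = 9.6, Z = (-0.9857, -10.47). ∠RZK = 106.8° gives ZK at -18.40° from the x-axis; with |ZK| = 22.5, K = (20.36, -17.57). ∠ZKV = 130.4° gives KV at -68.00° from the x-axis; with |KV| = 18.0, V = (27.11, -34.26). ∠KVP = 111.8° gives VP at -136.2° from the x-axis; with |VP| = 17.4, P = (14.55, -46.30). Then |FP| = |P − F| = 48.53.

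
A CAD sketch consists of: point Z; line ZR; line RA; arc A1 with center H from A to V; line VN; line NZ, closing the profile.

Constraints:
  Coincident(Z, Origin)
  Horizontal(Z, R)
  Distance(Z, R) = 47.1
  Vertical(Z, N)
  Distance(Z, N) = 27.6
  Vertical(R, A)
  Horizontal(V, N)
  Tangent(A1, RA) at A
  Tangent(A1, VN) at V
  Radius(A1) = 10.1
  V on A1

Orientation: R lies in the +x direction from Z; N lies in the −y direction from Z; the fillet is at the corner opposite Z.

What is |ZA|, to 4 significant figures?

50.25

The virtual corner opposite Z is at (47.10, -27.60). A1 meets RA tangentially, so HA is at right angles to RA and the tangent condition forces HV to be normal to VN, with radius 10.1, so the center H sits 10.1 in from both sides at H = (37.00, -17.50). That places the tangent points at A = (47.10, -17.50) on RA and V = (37.00, -27.60) on VN. Then |ZA| = |A − Z| = 50.25.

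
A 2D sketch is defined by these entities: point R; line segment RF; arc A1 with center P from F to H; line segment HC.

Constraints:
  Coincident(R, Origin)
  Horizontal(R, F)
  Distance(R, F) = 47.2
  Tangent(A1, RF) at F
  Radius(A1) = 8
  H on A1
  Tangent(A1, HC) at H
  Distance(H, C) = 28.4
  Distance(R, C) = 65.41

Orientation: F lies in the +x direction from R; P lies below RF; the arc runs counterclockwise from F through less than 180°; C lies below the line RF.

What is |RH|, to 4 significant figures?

41.96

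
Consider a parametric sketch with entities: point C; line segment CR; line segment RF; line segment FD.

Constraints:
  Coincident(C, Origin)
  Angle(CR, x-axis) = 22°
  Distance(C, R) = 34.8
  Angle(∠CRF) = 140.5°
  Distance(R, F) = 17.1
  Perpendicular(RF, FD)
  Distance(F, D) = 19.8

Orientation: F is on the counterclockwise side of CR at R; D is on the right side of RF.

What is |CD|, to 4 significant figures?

60.75

C is at the origin; CR runs at 22.0° with length 34.8, so R = 34.8·(cos 22.0°, sin 22.0°) = (32.27, 13.04). ∠CRF = 140.5°, so RF runs at 22.0° + (180° − 140.5°) = 61.50° from the x-axis; with |RF| = 17.1, F = R + 17.1·(cos 61.50°, sin 61.50°) = (40.43, 28.06). RF ⟂ FD; with |FD| = 19.8 on the right of RF, D = F + 19.8·(0.8788, -0.4772) = (57.83, 18.62). Then |CD| = |D − C| = 60.75.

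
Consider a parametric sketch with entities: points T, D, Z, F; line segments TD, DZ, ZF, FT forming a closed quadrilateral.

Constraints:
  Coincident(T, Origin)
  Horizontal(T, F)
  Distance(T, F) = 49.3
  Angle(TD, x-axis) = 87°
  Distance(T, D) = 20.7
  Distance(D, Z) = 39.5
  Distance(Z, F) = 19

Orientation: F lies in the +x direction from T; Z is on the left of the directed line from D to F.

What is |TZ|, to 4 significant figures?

43.74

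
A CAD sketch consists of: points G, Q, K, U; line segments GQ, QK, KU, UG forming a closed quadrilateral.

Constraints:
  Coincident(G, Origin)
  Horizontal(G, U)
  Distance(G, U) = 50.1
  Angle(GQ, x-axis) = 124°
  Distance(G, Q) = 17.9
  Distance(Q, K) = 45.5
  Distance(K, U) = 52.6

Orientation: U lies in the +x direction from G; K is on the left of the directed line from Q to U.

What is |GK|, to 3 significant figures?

51.2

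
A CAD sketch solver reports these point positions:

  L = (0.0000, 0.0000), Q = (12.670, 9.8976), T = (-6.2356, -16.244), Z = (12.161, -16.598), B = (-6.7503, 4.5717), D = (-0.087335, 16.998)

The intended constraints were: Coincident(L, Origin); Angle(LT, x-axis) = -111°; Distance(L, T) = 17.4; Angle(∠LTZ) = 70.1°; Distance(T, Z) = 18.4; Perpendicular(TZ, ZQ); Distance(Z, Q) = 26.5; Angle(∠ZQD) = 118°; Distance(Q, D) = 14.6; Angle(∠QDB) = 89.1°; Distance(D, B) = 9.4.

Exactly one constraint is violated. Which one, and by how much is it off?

Distance(D, B) = 9.4 — off by 4.70.

L = (0.00, 0.00) ✓; LT at -111.0° ✓; |LT| = 17.40 ✓; ∠LTZ = 70.10° ✓; |TZ| = 18.40 ✓; ∠(TZ, ZQ) = 90.00° ✓; |ZQ| = 26.50 ✓; ∠ZQD = 118.0° ✓; |QD| = 14.60 ✓; ∠QDB = 89.10° ✓; |DB| = 14.10 ✗.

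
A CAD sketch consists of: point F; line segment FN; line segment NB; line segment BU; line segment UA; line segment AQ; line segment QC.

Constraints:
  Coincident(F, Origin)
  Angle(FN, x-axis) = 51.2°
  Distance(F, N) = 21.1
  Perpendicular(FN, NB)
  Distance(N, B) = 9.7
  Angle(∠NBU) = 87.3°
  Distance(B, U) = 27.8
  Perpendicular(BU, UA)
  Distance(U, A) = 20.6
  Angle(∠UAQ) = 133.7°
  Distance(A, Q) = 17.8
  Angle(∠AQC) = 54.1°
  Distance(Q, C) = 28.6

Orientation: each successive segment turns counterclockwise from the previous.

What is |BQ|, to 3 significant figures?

36.1

The perpendicularity gives UA at right angles to BU, so UA runs at -36.1°; with |UA| = 20.6, A = (5.93, -12.1). ∠UAQ = 133.7° gives AQ at 10.2° from the x-axis; with |AQ| = 17.8, Q = (23.4, -8.93). Then |BQ| = |Q − B| = 36.1.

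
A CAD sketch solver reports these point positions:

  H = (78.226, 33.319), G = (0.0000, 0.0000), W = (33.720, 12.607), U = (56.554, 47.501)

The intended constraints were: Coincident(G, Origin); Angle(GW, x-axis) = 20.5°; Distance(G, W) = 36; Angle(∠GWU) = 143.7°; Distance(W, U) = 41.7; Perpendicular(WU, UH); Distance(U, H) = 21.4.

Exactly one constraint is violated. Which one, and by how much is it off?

Distance(U, H) = 21.4 — off by 4.50.

G = (0.00, 0.00) ✓; GW at 20.50° ✓; |GW| = 36.00 ✓; ∠GWU = 143.7° ✓; |WU| = 41.70 ✓; ∠(WU, UH) = 90.00° ✓; |UH| = 25.90 ✗.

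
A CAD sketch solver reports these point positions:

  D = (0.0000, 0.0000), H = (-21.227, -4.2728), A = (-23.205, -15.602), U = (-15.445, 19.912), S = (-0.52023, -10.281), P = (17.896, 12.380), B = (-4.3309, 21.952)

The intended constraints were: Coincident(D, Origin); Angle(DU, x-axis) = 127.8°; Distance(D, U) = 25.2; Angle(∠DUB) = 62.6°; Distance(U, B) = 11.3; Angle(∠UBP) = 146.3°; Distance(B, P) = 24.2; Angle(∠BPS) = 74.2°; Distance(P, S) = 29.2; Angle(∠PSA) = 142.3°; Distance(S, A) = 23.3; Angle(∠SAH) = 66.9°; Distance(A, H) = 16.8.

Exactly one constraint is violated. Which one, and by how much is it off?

Distance(A, H) = 16.8 — off by 5.30.

D = (0.00, 0.00) ✓; DU at 127.8° ✓; |DU| = 25.20 ✓; ∠DUB = 62.60° ✓; |UB| = 11.30 ✓; ∠UBP = 146.3° ✓; |BP| = 24.20 ✓; ∠BPS = 74.20° ✓; |PS| = 29.20 ✓; ∠PSA = 142.3° ✓; |SA| = 23.30 ✓; ∠SAH = 66.90° ✓; |AH| = 11.50 ✗.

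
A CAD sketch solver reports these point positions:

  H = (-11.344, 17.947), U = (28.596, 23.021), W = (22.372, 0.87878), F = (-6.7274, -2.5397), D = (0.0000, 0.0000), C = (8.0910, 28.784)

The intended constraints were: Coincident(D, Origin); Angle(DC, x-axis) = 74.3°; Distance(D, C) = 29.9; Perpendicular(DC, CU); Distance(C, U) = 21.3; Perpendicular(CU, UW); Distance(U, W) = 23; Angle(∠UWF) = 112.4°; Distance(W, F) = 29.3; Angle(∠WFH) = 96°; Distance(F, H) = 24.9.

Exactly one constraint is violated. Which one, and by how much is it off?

Distance(F, H) = 24.9 — off by 3.90.

D = (0.00, 0.00) ✓; DC at 74.30° ✓; |DC| = 29.90 ✓; ∠(DC, CU) = 90.00° ✓; |CU| = 21.30 ✓; ∠(CU, UW) = 90.00° ✓; |UW| = 23.00 ✓; ∠UWF = 112.4° ✓; |WF| = 29.30 ✓; ∠WFH = 96.00° ✓; |FH| = 21.00 ✗.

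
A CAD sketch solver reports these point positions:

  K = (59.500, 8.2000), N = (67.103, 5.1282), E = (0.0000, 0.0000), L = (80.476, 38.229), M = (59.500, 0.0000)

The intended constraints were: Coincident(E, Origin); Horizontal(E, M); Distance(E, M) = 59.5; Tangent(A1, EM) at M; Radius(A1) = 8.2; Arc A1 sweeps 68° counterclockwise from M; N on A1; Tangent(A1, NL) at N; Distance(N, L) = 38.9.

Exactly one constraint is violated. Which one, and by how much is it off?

Distance(N, L) = 38.9 — off by 3.20.

E = (0.00, 0.00) ✓; E.y = 0.00, M.y = 0.00 ✓; |EM| = 59.50 ✓; ∠(KM, ME) = 90.00° ✓; |KM| = 8.200 ✓; bearing(K→N) − bearing(K→M) = 68.00° ✓; |KN| = 8.200 ✓; ∠(KN, NL) = 90.00° ✓; |NL| = 35.70 ✗.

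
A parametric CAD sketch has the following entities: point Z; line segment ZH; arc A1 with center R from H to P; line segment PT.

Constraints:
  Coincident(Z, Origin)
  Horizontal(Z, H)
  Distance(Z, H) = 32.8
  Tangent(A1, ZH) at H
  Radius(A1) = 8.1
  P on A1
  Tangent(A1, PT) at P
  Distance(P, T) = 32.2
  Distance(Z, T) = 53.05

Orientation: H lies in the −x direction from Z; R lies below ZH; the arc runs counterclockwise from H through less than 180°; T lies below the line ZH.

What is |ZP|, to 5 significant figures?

41.885

Checks: ∠(RH, HZ) = 90.00° ✓; |RP| = 8.100 ✓; ∠(RP, PT) = 90.00° ✓; |PT| = 32.20 ✓; |ZT| = 53.05 ✓.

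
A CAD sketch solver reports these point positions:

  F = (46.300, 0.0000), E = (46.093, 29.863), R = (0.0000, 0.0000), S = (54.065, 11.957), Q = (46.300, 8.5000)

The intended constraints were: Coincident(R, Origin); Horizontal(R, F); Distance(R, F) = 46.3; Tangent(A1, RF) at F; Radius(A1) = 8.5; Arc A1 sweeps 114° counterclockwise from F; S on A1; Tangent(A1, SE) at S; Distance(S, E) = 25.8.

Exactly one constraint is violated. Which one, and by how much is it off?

Distance(S, E) = 25.8 — off by 6.20.

R = (0.00, 0.00) ✓; R.y = 0.00, F.y = 0.00 ✓; |RF| = 46.30 ✓; ∠(QF, FR) = 90.00° ✓; |QF| = 8.500 ✓; bearing(Q→S) − bearing(Q→F) = 114.0° ✓; |QS| = 8.500 ✓; ∠(QS, SE) = 90.00° ✓; |SE| = 19.60 ✗.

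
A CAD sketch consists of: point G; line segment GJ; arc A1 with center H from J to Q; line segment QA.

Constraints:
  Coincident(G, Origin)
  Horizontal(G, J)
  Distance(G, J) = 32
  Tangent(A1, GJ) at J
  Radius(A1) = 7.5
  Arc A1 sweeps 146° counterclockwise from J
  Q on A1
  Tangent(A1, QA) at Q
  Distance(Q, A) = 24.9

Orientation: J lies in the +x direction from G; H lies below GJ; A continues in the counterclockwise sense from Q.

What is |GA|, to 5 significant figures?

55.780

G is at the origin; G and J share the same y with |GJ| = 32.0 and J on the +x side, so J = (32.000, 0.0000). Since A1 is tangent to GJ there, HJ ⟂ GJ, so H = J + (0, -7.5) = (32.000, -7.5000). On A1, J sits at bearing 90° from H; a 146° counterclockwise sweep puts Q at bearing 236°, so Q = H + 7.5·(cos 236°, sin 236°) = (27.806, -13.718). Since A1 is tangent to QA there, HQ ⟂ QA, so QA runs along (−sin 236°, cos 236°); with |QA| = 24.9, A = (48.449, -27.642). Then |GA| = |A − G| = 55.780.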